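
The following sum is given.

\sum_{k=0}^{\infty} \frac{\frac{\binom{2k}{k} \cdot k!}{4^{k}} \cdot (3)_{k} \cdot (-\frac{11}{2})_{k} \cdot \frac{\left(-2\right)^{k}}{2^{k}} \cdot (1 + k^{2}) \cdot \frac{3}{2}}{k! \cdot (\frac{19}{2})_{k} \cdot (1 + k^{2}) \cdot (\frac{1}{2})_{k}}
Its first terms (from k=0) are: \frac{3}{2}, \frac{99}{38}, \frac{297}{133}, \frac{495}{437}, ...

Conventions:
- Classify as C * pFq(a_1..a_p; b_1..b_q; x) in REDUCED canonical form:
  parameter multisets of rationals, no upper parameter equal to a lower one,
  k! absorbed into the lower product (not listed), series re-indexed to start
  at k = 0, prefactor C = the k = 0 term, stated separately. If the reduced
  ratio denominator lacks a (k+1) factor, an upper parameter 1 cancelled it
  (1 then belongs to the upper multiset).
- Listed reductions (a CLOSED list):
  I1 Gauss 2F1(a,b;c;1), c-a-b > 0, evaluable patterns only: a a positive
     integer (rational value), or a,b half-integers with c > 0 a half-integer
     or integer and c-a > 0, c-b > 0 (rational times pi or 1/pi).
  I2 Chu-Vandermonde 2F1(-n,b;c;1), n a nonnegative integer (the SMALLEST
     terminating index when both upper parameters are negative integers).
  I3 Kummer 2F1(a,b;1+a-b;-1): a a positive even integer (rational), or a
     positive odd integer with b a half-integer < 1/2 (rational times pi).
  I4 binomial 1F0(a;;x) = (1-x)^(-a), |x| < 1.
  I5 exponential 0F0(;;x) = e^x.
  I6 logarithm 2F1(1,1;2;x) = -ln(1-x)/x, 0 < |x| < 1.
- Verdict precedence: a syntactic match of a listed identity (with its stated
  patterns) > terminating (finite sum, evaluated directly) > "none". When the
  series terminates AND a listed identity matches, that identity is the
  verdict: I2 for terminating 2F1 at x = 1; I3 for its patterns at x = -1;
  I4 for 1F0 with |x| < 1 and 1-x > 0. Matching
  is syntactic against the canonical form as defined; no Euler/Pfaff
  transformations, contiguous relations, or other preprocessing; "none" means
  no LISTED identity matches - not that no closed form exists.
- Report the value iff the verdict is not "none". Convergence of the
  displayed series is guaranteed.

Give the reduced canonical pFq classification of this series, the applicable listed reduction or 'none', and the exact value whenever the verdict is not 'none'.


The series (x = -1) is 2F1: upper {-\frac{11}{2}, 3}, lower {\frac{19}{2}}, prefactor \frac{3}{2}. Verdict: this is the Kummer evaluation I3 (x = -1; c = \frac{19}{2} equals 1+a-b for upper {-\frac{11}{2}, 3}: listed pattern). Hence: \frac{328185}{131072} \cdot \pi.

Key observation: with t_0 = \frac{3}{2}, the two k-th powers (C = 3/2) combine into one argument.
Adjacent-term ratio: r(k) = -1 * (k-\frac{11}{2}) (k+3) / [(k+\frac{19}{2}) (k+1)] - rational in k. x = -1; t_0 = \frac{3}{2}; negate the roots.


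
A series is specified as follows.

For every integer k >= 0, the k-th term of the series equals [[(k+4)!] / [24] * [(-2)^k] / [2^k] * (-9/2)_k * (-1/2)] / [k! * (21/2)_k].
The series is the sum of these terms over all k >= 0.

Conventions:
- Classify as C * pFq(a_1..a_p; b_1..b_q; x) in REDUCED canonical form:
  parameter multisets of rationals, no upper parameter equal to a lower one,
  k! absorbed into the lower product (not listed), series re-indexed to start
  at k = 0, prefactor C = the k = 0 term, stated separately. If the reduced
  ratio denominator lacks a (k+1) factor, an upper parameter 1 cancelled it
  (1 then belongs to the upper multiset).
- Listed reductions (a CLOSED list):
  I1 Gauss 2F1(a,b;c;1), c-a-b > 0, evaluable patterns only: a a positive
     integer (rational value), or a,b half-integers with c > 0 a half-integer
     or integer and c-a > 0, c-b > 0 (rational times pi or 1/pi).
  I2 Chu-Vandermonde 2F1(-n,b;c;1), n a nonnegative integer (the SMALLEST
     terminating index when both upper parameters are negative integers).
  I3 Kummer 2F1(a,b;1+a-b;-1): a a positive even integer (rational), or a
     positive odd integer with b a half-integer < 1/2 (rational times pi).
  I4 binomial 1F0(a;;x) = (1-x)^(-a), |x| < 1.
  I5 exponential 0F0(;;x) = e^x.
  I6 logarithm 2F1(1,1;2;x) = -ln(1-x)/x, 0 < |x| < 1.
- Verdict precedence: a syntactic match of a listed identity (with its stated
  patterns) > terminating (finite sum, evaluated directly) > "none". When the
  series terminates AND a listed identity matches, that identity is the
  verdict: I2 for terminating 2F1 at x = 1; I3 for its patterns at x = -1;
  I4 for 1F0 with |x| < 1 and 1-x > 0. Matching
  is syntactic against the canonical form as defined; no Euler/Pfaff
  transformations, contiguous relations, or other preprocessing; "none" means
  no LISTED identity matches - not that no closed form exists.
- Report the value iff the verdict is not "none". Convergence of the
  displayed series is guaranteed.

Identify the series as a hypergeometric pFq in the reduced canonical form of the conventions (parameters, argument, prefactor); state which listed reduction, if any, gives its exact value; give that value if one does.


Reduced: x = -1, 2F1, upper = {-9/2, 5}, lower = {21/2}, C = -1/2. Verdict: Kummer's theorem (I3) fires (x = -1; c = 21/2 equals 1+a-b for upper {-9/2, 5}: listed pattern). Sum: (-2078505/2097152) * pi.

The tell: with t_0 = -1/2, the two k-th powers (C = -1/2) combine into one argument.
Step ratio: r(k) = (-1) * (k-9/2) (k+5) / [(k+21/2) (k+1)] ; factor over Q: parameters, x = (-1), and C = -1/2.


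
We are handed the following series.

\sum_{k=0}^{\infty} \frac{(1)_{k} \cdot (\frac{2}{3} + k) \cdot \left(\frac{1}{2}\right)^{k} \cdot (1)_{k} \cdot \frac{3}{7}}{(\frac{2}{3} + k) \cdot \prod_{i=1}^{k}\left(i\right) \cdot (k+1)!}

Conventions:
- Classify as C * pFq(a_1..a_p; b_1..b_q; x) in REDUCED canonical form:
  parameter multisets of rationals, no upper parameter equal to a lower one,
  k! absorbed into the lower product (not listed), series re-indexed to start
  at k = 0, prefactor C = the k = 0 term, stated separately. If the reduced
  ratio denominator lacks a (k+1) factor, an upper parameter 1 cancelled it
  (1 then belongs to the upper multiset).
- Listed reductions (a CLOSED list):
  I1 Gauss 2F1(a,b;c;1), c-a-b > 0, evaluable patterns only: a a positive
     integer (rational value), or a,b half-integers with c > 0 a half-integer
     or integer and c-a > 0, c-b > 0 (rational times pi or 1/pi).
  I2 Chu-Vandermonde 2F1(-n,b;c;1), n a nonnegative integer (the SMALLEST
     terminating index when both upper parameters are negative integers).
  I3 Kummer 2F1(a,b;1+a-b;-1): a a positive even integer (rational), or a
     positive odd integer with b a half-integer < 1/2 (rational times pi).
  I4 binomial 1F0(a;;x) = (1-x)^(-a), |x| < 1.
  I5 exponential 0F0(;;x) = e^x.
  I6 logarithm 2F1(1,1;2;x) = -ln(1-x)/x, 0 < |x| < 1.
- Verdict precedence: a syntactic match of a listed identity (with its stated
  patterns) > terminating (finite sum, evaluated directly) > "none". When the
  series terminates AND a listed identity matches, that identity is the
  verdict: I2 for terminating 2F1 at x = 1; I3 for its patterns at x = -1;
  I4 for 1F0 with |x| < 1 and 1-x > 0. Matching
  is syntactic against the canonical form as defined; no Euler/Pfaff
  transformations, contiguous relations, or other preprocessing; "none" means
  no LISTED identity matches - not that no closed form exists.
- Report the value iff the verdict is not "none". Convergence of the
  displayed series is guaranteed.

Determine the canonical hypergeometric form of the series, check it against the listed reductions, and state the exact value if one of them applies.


x = \frac{1}{2} here; the reduced form reads 2F1, upper {1, 1}, lower {2}, C = \frac{3}{7}. Verdict: logarithm (I6) matches (the logarithm: parameters (1,1;2), x = \frac{1}{2}). Hence: \left(-\frac{6}{7}\right) \cdot \ln\left(\frac{1}{2}\right).

Key step: t_0 being \frac{3}{7}, the product of the first k integers (C = 3/7) is k!.
Term ratio: r(k) = \frac{1}{2} * (k+1) (k+1) / [(k+2) (k+1)] - rational; roots negated = parameters, x = \frac{1}{2}, C = \frac{3}{7}.


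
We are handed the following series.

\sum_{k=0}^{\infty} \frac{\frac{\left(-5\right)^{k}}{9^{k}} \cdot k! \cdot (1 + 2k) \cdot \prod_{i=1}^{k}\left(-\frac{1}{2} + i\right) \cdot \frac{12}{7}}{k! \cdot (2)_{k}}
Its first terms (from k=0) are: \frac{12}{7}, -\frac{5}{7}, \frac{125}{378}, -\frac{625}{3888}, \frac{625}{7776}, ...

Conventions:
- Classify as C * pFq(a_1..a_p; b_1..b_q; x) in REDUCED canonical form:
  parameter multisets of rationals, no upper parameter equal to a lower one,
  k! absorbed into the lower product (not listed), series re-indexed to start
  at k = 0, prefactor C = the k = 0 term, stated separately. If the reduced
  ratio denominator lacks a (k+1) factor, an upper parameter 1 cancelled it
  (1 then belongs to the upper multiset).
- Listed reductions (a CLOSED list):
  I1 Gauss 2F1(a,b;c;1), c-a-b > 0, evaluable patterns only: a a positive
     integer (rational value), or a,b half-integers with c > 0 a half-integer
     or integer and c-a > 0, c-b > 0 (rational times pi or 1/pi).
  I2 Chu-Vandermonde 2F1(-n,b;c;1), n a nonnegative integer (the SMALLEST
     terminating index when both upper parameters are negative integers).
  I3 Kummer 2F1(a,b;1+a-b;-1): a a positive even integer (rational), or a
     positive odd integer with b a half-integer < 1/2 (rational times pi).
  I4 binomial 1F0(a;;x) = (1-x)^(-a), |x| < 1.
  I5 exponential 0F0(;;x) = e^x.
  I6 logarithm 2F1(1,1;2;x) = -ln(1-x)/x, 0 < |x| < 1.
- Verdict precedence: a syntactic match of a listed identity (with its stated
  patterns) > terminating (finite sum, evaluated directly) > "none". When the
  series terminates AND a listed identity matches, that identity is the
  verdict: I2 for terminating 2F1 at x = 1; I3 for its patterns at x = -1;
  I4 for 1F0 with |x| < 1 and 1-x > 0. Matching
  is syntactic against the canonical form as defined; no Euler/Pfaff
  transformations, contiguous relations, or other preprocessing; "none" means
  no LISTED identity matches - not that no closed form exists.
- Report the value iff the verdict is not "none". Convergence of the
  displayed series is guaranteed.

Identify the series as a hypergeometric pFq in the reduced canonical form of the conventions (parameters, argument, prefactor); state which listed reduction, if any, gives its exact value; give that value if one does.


Structural cue: t_0 = \frac{12}{7} here, and the two geometric factors (C = 12/7) combine into one argument.
Term ratio: r(k) = -\frac{5}{9} * (k+1) (k+\frac{3}{2}) / [(k+2) (k+1)] ; factor over Q: parameters, x = -\frac{5}{9}, and C = \frac{12}{7}.

This is \frac{12}{7} * 2F1(1, \frac{3}{2}; 2; -\frac{5}{9}) in reduced canonical form. Verdict: none. A 2F1 with upper {1, \frac{3}{2}} fits none of I1-I6 at x = -\frac{5}{9}; the sum runs forever.


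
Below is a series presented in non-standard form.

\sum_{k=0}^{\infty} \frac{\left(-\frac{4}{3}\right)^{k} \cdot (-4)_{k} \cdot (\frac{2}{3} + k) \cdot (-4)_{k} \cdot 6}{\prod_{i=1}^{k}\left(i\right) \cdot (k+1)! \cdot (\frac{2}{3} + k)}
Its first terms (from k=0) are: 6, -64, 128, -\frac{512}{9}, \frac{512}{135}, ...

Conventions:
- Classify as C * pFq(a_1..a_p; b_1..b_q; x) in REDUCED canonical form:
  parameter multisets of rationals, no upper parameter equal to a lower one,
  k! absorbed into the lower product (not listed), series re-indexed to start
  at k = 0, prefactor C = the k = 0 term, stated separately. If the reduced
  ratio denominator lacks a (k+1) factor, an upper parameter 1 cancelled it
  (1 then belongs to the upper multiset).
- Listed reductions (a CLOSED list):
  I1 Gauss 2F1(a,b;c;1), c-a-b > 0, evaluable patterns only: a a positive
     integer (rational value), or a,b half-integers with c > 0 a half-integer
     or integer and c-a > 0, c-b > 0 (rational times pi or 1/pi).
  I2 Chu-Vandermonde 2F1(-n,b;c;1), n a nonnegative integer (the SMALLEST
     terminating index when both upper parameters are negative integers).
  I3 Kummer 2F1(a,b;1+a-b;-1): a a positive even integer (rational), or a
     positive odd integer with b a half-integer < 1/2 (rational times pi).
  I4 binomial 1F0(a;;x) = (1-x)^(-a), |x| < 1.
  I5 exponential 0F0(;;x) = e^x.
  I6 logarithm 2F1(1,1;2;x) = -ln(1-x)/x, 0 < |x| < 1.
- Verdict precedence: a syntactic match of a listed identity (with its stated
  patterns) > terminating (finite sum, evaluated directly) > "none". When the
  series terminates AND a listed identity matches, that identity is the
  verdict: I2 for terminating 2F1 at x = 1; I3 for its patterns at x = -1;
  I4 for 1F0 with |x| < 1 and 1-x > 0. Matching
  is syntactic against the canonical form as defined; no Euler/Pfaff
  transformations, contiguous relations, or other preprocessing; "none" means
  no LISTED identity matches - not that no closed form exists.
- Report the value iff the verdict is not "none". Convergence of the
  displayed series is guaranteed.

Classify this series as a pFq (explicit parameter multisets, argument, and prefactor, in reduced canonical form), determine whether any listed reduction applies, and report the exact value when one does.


Key step: t_0 being 6, the product of the first k integers (prefactor 6) is k!.
Ratio: r(k) = -\frac{4}{3} * (k-4) (k-4) / [(k+2) (k+1)] - rational; roots negated = parameters, x = -\frac{4}{3}, C = 6.

Canonical form: C = 6 times 2F1 with upper {-4, -4}, lower {2}, x = -\frac{4}{3}. Verdict: terminating at k = 4: the factor (-4)_k kills every later term; summing the 5 survivors is exact. Its exact value is \frac{2282}{135}.


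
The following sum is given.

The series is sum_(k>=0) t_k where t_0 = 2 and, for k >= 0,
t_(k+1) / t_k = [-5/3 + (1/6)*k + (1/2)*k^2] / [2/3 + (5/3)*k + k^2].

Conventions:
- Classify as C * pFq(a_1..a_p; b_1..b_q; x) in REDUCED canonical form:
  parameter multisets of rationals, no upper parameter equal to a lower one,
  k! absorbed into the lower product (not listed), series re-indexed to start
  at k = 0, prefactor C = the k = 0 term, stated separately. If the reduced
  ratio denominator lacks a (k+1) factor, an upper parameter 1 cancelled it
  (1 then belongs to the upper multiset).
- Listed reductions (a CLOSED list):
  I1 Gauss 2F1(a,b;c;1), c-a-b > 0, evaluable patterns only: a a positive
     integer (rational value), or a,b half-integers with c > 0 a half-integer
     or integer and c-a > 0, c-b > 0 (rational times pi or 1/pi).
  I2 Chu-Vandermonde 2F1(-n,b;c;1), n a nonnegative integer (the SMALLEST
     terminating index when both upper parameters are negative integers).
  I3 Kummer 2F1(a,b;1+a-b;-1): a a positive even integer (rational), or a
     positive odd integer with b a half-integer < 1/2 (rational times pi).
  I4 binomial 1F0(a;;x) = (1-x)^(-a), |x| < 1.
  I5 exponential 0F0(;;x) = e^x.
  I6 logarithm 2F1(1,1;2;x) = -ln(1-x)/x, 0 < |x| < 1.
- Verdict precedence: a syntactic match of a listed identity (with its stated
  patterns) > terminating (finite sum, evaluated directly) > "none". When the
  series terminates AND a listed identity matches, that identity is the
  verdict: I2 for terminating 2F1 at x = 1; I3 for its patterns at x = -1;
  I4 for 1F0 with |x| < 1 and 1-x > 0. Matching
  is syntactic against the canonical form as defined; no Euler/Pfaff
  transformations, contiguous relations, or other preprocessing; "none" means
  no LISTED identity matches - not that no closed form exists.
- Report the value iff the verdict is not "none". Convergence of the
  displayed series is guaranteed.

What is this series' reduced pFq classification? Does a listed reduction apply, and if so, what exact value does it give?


Key observation: with t_0 = 2, roots of the ratio polynomials (C = 2) are the negated parameters.
Adjacent-term ratio: r(k) = (1/2) * (k-5/3) (k+2) / [(k+2/3) (k+1)] - rational; roots negated = parameters, x = (1/2), C = 2.

Reduced: x = 1/2, 2F1, upper = {-5/3, 2}, lower = {2/3}, C = 2. Verdict: none here - no I1-I6 shape fits x = 1/2 with lower {2/3}.


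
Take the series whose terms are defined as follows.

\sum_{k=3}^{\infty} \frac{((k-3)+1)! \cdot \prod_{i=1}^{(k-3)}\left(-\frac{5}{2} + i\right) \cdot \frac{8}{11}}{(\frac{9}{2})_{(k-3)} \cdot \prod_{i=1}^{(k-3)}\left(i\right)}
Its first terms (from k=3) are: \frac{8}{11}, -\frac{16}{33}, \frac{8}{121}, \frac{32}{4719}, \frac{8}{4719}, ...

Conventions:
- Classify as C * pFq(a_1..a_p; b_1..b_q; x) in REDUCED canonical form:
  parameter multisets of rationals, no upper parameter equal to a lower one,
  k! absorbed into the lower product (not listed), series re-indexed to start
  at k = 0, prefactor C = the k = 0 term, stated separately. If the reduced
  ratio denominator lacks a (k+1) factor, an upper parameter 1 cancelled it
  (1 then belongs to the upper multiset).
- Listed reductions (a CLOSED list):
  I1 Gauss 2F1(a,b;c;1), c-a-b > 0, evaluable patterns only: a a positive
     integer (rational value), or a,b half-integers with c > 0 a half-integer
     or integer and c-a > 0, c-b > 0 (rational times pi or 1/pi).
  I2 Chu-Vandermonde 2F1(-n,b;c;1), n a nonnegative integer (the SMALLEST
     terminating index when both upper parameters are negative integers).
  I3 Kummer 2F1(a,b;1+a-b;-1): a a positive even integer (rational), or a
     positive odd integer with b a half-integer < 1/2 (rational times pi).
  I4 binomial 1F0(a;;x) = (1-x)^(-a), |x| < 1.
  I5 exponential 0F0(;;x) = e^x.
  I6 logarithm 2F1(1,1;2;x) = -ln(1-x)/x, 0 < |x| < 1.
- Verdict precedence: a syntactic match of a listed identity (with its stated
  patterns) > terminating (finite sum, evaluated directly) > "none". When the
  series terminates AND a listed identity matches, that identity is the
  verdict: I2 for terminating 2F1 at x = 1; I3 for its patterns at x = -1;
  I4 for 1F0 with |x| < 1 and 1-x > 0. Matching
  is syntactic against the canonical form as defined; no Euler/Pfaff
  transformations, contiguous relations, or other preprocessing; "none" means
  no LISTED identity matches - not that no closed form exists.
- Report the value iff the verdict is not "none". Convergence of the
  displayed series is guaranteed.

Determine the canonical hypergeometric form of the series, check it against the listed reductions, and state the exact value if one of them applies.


With C = \frac{8}{11}: the canonical form is 2F1(-\frac{3}{2}, 2; \frac{9}{2}; 1). Verdict: Gauss's theorem (I1) matches (x = 1: the Gamma ratio telescopes since c-a-b = 4 > 0 and a = 2 in Z>0). Hence: \frac{7}{22}.

Key step: t_0 being \frac{8}{11}, the factorial ratio (prefactor 8/11) (k+a-1)!/(a-1)! is a rising factorial (a)_k.
Term ratio: r(k) = 1 * (k-\frac{3}{2}) (k+2) / [(k+\frac{9}{2}) (k+1)] - rational; roots negated = parameters, x = 1, C = \frac{8}{11}.


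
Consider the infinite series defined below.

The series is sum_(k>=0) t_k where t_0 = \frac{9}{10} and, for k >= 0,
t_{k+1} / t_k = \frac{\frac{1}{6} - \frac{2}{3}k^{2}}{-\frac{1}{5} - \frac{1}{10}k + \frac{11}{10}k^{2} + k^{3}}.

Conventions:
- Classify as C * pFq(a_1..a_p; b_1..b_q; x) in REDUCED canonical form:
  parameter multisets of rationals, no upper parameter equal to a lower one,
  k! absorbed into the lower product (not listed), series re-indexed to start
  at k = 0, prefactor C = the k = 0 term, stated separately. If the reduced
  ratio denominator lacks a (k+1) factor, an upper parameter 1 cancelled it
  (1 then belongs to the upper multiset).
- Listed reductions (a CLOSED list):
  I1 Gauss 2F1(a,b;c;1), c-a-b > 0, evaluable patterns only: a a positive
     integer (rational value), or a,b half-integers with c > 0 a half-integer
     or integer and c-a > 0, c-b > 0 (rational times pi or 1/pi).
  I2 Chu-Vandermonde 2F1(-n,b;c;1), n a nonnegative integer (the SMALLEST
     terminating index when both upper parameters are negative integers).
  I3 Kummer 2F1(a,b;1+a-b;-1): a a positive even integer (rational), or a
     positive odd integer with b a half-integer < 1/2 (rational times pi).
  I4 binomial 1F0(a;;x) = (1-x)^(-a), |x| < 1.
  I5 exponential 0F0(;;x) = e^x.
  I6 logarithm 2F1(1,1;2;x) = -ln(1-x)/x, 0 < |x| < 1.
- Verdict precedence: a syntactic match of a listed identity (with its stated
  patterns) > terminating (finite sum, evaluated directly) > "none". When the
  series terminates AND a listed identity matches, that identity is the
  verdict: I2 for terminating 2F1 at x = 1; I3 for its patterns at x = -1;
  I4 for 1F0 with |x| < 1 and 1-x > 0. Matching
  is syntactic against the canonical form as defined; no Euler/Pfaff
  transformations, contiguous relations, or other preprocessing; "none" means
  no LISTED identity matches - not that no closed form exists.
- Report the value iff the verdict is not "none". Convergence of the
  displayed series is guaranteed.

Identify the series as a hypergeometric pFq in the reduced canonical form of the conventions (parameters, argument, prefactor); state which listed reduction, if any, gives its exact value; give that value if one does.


Key observation: t_0 being \frac{9}{10}, the ratio is unreduced: k + 1/2 divides both sides (C = 9/10).
Term ratio: r(k) = -\frac{2}{3} * (k-\frac{1}{2}) / [(k-\frac{2}{5}) (k+1)] - rational in k. x = -\frac{2}{3}; t_0 = \frac{9}{10}; negate the roots.

Prefactor \frac{9}{10}, argument -\frac{2}{3}: 1F1 with upper {-\frac{1}{2}} over lower {-\frac{2}{5}}. Verdict: none (x = -\frac{2}{3}): each listed identity misses the multisets {-\frac{1}{2}} ; {-\frac{2}{5}}.


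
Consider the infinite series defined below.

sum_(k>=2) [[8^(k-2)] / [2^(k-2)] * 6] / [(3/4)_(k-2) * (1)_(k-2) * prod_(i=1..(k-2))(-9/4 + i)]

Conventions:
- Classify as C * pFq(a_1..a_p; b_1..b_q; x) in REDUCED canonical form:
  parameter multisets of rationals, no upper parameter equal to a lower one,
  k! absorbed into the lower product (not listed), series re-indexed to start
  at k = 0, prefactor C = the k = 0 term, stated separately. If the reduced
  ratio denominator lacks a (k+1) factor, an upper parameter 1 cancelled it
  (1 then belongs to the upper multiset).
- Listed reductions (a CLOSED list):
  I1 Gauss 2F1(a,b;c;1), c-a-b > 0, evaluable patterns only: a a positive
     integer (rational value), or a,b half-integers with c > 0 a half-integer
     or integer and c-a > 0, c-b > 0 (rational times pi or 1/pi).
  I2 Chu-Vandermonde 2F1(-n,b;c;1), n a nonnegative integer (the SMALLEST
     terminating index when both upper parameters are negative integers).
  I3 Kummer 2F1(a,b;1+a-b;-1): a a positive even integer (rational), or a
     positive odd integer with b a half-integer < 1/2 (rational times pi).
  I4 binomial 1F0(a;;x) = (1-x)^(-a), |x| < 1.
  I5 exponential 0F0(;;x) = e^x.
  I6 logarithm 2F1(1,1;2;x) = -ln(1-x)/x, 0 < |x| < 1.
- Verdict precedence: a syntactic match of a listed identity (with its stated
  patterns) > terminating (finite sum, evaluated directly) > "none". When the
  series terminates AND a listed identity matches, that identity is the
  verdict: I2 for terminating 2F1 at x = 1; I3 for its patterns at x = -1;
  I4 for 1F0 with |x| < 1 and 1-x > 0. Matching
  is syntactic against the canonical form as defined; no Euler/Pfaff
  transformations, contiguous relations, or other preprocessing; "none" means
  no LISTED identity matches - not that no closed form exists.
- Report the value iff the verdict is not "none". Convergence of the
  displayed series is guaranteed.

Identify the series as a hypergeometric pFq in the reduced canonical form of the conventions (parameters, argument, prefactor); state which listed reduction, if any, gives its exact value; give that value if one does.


x = 4 here; the reduced form reads 0F2, upper {-}, lower {-5/4, 3/4}, C = 6. Verdict: no listed reduction: x = 4 and upper {-} fail every I1-I6 pattern.

Key step: t_0 being 6, (1)_k (C = 6, x = 4) is k! itself.
Adjacent-term ratio: r(k) = 4 * 1 / [(k-5/4) (k+3/4) (k+1)] ; factor over Q: parameters, x = 4, and C = 6.


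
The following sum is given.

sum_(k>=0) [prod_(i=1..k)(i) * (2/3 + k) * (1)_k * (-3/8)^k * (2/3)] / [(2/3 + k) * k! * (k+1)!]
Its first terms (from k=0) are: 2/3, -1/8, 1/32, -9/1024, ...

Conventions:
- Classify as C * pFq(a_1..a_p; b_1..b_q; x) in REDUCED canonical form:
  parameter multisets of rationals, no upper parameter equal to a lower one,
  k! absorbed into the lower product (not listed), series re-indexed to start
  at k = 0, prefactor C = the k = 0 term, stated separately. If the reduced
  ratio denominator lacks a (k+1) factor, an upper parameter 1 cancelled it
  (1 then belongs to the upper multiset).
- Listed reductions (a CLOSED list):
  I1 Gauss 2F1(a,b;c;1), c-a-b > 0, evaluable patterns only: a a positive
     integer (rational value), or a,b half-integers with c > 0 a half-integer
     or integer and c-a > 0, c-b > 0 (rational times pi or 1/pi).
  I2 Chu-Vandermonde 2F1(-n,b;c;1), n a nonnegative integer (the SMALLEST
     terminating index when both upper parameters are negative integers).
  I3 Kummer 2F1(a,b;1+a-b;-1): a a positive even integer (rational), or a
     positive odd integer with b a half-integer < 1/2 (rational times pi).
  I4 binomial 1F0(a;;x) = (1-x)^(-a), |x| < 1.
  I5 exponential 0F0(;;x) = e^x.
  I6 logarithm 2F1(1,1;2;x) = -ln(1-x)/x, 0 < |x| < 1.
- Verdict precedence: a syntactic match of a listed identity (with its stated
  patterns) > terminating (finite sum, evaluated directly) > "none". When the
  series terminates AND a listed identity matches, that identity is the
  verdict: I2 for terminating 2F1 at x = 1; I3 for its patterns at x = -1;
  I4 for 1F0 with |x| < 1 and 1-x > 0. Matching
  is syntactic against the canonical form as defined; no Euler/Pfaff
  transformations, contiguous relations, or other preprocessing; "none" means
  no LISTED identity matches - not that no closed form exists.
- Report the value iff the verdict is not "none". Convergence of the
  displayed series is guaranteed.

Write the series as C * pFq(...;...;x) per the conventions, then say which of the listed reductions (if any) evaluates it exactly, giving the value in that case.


Reduced: x = -3/8, 2F1, upper = {1, 1}, lower = {2}, C = 2/3. Verdict: the logarithmic series (I6) matches (the logarithm: parameters (1,1;2), x = -3/8). Its exact value is (16/9) * ln(11/8).

The tell: t_0 = 2/3 here, and the running product (C = 2/3) telescopes to a rising factorial.
Ratio: r(k) = (-3/8) * (k+1) (k+1) / [(k+2) (k+1)] - poly over poly, x = (-3/8) from leading terms; C = 2/3 at k = 0.


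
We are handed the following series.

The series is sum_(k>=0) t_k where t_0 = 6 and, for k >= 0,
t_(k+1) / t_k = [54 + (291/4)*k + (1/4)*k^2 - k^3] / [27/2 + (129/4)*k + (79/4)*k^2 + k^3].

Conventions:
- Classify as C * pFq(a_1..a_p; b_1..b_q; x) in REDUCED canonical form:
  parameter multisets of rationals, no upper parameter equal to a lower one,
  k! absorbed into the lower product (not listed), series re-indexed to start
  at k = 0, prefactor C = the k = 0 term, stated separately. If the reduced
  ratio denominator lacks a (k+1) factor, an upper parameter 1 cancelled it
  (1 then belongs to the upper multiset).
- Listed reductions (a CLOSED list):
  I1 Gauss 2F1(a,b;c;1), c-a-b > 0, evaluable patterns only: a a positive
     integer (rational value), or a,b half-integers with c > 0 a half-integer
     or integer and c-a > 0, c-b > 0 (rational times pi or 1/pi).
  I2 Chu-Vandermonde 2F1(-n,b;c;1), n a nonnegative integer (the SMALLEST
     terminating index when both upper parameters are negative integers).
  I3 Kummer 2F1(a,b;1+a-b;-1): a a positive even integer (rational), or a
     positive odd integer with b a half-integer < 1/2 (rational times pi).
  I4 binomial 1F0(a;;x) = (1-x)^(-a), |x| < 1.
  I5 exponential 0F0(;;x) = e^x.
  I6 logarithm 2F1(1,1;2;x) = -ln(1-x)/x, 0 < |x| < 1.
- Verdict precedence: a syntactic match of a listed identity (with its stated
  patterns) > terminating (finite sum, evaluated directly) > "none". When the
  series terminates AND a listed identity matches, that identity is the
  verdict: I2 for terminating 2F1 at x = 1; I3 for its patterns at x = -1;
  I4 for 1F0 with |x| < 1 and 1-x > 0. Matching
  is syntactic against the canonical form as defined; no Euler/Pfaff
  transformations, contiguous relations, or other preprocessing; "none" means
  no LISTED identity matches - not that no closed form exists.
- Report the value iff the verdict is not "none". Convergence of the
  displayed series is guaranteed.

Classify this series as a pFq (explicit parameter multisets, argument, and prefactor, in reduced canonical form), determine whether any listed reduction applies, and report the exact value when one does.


The series (x = -1) is 2F1: upper {-9, 8}, lower {18}, prefactor 6. Verdict: Kummer's theorem (I3) applies (x = -1; c = 18 equals 1+a-b for upper {-9, 8}: listed pattern). Sum: 204.

The tell: t_0 = 6 here, and factor the ratio over Q (C = 6): negated roots = parameters.
Consecutive-term ratio: r(k) = (-1) * (k-9) (k+8) / [(k+18) (k+1)] - poly over poly, x = (-1) from leading terms; C = 6 at k = 0.


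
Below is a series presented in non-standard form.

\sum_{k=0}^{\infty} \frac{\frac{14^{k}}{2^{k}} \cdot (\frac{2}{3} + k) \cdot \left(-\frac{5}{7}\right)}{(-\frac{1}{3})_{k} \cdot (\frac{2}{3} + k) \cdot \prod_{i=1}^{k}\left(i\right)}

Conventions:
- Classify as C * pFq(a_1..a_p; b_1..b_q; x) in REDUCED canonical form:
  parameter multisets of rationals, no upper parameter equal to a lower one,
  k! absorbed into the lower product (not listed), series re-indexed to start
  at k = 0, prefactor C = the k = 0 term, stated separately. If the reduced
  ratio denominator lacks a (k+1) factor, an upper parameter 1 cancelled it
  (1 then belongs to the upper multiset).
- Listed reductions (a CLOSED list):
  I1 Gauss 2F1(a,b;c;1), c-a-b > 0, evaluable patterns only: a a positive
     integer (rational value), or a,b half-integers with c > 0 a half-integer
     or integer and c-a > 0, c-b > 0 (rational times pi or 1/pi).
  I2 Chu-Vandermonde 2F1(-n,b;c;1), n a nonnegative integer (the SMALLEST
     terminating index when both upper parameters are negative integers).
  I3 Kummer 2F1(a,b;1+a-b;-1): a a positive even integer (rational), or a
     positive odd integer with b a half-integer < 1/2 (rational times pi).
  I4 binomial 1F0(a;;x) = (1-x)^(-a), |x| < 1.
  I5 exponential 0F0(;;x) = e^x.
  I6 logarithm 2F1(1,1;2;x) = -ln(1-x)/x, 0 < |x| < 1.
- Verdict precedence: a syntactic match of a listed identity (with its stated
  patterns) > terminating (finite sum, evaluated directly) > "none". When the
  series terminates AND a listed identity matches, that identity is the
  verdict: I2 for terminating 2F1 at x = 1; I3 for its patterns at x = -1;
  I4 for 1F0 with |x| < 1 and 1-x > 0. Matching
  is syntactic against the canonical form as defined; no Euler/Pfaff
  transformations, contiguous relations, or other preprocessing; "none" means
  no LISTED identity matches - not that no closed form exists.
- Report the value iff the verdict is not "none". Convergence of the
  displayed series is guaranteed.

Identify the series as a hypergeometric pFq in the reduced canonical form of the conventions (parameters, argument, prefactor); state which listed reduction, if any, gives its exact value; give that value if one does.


Reduced: x = 7, 0F1, upper = {-}, lower = {-\frac{1}{3}}, C = -\frac{5}{7}. Verdict: none - at argument 7 the multisets {-} ; {-\frac{1}{3}} match no listed identity.

Structural cue: x = 7 and the two k-th powers (C = -5/7) combine into one argument.
Adjacent-term ratio: r(k) = 7 * 1 / [(k-\frac{1}{3}) (k+1)] - rational in k. x = 7; t_0 = -\frac{5}{7}; negate the roots.


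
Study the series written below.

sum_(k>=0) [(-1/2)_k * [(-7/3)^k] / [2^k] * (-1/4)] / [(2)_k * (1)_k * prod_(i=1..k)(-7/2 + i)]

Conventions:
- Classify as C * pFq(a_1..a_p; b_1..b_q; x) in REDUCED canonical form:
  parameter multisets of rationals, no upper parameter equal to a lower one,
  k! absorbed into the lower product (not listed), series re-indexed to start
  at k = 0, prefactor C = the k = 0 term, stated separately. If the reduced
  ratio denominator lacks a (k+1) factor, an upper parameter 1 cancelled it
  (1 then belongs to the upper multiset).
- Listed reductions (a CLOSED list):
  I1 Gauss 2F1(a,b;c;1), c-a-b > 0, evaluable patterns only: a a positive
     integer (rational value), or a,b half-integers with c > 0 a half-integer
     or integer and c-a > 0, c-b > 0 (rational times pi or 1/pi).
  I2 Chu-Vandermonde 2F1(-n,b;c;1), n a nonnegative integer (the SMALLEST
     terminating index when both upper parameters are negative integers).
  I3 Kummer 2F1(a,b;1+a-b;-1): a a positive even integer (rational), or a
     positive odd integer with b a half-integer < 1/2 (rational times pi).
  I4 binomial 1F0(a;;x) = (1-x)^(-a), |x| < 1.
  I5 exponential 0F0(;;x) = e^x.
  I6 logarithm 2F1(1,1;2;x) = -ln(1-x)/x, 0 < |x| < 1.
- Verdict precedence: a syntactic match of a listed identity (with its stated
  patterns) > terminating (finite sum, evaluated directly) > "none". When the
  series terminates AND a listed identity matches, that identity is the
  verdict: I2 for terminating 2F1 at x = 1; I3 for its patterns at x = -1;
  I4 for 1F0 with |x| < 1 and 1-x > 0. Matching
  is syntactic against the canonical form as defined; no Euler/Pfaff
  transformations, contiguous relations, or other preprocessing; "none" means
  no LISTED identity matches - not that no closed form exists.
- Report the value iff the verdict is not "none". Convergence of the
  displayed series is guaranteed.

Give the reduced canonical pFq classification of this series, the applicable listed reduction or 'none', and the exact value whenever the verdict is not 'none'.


Canonical form: C = -1/4 times 1F2 with upper {-1/2}, lower {-5/2, 2}, x = -7/6. Verdict: no listed reduction: x = -7/6 and upper {-1/2} fail every I1-I6 pattern.

First insight: t_0 being -1/4, (1)_k (prefactor -1/4) is k! itself.
Adjacent-term ratio: r(k) = (-7/6) * (k-1/2) / [(k-5/2) (k+2) (k+1)] - rational; roots negated = parameters, x = (-7/6), C = -1/4.


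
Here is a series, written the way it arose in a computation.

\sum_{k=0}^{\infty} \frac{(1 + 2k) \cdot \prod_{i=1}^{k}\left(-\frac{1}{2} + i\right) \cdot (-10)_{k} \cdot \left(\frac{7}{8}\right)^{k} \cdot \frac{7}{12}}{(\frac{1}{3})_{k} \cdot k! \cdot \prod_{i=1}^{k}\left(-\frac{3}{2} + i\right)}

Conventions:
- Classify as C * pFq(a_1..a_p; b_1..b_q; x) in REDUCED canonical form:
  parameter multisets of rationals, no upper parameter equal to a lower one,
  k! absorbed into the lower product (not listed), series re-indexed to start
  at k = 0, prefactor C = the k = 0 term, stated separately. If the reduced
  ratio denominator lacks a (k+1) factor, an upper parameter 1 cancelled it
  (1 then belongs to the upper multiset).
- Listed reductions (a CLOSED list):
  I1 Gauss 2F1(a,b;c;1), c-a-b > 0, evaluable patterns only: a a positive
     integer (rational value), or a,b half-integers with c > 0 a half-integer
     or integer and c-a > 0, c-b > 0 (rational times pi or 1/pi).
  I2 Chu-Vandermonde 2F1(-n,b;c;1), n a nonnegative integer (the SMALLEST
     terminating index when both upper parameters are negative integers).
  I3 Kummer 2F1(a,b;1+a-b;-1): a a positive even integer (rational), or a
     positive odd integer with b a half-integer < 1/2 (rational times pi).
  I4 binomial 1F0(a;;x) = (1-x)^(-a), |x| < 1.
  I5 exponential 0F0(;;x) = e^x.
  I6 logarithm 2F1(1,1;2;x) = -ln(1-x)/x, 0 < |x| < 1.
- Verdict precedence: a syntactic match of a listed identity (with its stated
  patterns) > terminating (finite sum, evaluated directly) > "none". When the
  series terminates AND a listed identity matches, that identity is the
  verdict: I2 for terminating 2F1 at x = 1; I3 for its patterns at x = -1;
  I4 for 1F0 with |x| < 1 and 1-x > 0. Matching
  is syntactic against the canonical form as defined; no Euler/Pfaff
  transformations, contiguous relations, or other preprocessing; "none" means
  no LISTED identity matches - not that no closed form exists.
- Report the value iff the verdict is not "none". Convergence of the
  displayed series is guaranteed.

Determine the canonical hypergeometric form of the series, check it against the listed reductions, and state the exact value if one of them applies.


The series (x = \frac{7}{8}) is 2F2: upper {-10, \frac{3}{2}}, lower {-\frac{1}{2}, \frac{1}{3}}, prefactor \frac{7}{12}. Verdict: terminating - no listed pattern fits, but -10 in the upper list cuts the series at k = 10; direct evaluation. Exact value: \frac{12292531484078542837}{235845244157952000}.

Key observation: t_0 = \frac{7}{12} here, and the (2k+1) factor (prefactor 7/12) shifts (1/2)_k to (3/2)_k.
Consecutive-term ratio: r(k) = \frac{7}{8} * (k-10) (k+\frac{3}{2}) / [(k-\frac{1}{2}) (k+\frac{1}{3}) (k+1)] - poly over poly, x = \frac{7}{8} from leading terms; C = \frac{7}{12} at k = 0.


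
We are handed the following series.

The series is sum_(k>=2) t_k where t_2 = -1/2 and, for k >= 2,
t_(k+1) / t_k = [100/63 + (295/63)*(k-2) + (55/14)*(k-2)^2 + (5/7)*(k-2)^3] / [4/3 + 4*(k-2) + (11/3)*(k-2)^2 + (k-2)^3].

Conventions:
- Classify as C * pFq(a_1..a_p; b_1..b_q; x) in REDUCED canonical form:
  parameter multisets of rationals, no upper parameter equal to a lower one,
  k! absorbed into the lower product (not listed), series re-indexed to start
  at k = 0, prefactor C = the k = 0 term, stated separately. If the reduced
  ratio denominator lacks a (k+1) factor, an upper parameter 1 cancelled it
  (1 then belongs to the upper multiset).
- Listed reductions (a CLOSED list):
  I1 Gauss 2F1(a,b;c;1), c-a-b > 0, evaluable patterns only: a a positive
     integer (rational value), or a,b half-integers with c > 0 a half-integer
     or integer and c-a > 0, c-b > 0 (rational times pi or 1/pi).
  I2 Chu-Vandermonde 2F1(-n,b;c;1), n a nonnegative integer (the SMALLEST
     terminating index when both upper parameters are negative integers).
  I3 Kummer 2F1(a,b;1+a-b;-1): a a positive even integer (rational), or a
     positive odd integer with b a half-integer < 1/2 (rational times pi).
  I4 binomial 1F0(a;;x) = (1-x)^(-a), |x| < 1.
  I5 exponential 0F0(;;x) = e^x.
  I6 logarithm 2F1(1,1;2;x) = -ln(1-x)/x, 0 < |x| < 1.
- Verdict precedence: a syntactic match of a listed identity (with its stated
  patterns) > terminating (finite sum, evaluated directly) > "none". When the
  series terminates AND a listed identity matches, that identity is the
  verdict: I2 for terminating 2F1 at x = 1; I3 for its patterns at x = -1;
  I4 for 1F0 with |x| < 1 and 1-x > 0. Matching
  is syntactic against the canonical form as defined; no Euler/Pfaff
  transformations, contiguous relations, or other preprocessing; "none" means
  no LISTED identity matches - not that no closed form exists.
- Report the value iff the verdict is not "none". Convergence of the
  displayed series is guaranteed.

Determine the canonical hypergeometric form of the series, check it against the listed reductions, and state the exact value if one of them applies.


x = 5/7 here; the reduced form reads 2F1, upper {5/6, 4}, lower {2}, C = -1/2. Verdict: none - at argument 5/7 the multisets {5/6, 4} ; {2} match no listed identity.

Key step: x = (5/7) and roots of the ratio polynomials (prefactor -1/2) are the negated parameters.
Ratio: r(k) = (5/7) * (k+5/6) (k+4) / [(k+2) (k+1)] - poly over poly, x = (5/7) from leading terms; C = -1/2 at k = 0.


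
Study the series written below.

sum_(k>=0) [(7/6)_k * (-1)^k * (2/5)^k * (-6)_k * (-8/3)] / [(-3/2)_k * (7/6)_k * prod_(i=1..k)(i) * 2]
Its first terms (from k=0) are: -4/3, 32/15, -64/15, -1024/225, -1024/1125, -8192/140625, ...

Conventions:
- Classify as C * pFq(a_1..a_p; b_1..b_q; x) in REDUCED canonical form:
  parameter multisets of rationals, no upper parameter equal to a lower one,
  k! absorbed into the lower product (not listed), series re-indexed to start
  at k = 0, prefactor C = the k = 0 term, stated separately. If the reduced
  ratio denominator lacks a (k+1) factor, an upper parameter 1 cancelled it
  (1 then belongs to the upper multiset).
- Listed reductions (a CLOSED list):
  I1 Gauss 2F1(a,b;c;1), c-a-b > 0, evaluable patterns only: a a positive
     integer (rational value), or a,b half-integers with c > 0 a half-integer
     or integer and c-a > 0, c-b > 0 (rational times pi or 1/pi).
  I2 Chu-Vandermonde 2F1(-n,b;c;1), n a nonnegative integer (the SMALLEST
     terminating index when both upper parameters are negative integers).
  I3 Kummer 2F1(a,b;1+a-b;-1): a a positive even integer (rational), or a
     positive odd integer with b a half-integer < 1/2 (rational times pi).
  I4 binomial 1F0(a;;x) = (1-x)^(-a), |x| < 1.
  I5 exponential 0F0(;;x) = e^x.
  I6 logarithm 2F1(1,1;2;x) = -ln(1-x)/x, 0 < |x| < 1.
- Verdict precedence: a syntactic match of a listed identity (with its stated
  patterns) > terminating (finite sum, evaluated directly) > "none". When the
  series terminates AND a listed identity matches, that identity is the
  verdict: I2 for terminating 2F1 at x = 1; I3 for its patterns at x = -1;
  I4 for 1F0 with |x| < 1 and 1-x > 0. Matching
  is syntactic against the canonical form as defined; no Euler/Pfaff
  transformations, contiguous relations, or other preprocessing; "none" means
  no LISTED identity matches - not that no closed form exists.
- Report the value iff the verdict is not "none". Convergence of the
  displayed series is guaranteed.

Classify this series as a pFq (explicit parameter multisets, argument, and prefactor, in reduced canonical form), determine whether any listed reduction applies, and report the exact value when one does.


Key observation: x = (-2/5) and the product of the first k integers (C = -4/3, x = -2/5) is k!.
Consecutive-term ratio: r(k) = (-2/5) * (k-6) / [(k-3/2) (k+1)] ; factor over Q: parameters, x = (-2/5), and C = -4/3.

Classification (C = -4/3): 1F1 with upper {-6}, lower {-3/2}, argument x = -2/5. Verdict: terminating. (-6)_k vanishes past k = 6, leaving a 7-term sum, computed directly. Value: -132704044/14765625.
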